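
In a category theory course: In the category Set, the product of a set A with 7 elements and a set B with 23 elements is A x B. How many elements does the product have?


In Set, the product A x B is the Cartesian product.
By the universal property, |A x B| = |A| * |B|.
|A x B| = 7 * 23 = 161

161


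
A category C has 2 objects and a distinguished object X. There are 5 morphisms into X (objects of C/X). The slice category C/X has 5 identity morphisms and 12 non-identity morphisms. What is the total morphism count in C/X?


In the slice category C/X, objects are morphisms to X.
Identity morphisms: 5 (one per object of C/X).
Non-identity morphisms: 12.
Total = 5 + 12 = 17

17


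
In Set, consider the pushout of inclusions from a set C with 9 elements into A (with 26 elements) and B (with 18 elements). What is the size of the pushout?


The pushout A +_C B identifies the images of C in A and B.
|A +_C B| = |A| + |B| - |C| (for injections).
= 26 + 18 - 9 = 35

35


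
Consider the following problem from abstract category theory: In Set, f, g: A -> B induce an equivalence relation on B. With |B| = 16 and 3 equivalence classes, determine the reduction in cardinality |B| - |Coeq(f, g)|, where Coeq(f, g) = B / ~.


The coequalizer Coeq(f, g) = B / ~ has one element per equivalence class.
|B| = 16, |Coeq(f, g)| = 3.
|B| - |Coeq(f, g)| = 16 - 3 = 13.

13


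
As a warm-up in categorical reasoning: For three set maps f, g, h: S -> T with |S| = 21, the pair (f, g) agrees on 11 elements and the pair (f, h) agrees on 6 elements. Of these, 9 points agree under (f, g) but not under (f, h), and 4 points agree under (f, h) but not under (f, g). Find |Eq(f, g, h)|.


Eq(f, g, h) is the triple-agreement set: points in S where all three
maps take the same value. Using inclusion-exclusion on the pairwise data:
Pair (f, g) agrees on 11 points; pair (f, h) on 6 points.
Points agreeing under (f, g) but not (f, h) = 9; under (f, h) but not (f, g) = 4.
Triple-agreement = agreement-in-(f, g) minus points that agree under (f, g) but not (f, h):
|Eq(f, g, h)| = 11 - 9 = 2
(cross-check via (f, h): 6 - 4 = 2.)

2


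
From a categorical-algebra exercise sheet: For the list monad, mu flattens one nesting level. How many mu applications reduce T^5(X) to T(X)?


Each application of mu: T^2 -> T removes one layer of nesting.
Starting at depth 5 (i.e., T^5(X)), we need to reach T(X).
Number of mu applications = 5 - 1 = 4

4


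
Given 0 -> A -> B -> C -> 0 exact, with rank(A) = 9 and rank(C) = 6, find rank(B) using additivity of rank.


For a short exact sequence 0 -> A -> B -> C -> 0,
rank is additive: rank(B) = rank(A) + rank(C).
rank(B) = 9 + 6 = 15

15


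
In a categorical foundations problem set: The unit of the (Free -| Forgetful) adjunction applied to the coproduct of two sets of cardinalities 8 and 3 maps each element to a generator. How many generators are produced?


The unit eta_X: X -> U(F(X)) of the Free-Forgetful adjunction
maps each element of X to a generator of F(X). For X = S + T (disjoint
union in Set), |S + T| = |S| + |T|.
Total mappings = 8 + 3 = 11.

11


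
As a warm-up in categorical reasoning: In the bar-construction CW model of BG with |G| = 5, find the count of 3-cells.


In the bar-construction CW model of BG, the n-cells are indexed by
n-tuples [g_1|...|g_n] of non-identity elements of G (degenerate
simplices with some g_i = e do not contribute cells), so there are
(|G| - 1)^n n-cells.
For dim = 3 with |G| = 5:
cells = (5 - 1)^3 = 4^3 = 64

64


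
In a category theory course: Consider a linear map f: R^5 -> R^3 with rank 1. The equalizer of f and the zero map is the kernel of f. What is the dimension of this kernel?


The equalizer of f and the zero map is ker(f).
By the rank-nullity theorem: dim(ker(f)) = dim(domain) - rank(f).
dim(ker(f)) = 5 - 1 = 4

4


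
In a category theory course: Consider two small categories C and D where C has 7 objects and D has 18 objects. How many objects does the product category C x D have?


The product category C x D has objects that are pairs (c, d).
Number of pairs = |Ob(C)| * |Ob(D)| = 7 * 18 = 126

126


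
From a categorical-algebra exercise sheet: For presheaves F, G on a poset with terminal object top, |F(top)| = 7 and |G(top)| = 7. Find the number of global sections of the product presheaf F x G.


Global sections of a presheaf on a poset with terminal top satisfy
Gamma(H) ~ H(top). Presheaves admit pointwise products, so
(F x G)(top) = F(top) x G(top) (Cartesian product).
|Gamma(F x G)| = |F(top)| * |G(top)| = 7 * 7 = 49.

49


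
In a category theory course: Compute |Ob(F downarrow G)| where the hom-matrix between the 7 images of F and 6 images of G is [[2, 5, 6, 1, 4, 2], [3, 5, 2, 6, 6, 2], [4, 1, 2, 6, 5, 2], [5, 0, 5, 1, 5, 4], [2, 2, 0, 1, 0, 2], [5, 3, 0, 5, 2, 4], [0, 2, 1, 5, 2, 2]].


Objects of (F downarrow G) are triples (a, b, h: F(a)->G(b)).
The count equals the sum of all entries in the hom-matrix.
sum(row 0) = 20
sum(row 1) = 24
sum(row 2) = 20
sum(row 3) = 20
sum(row 4) = 7
sum(row 5) = 19
sum(row 6) = 12
Grand total = 122

122


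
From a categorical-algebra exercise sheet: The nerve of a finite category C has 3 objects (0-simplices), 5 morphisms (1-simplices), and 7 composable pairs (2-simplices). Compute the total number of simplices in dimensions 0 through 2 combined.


The 2-skeleton of the nerve N(C) consists of simplices in dimensions 0, 1, 2:
  |N(C)_0| = 3 (objects)
  |N(C)_1| = 5 (morphisms)
  |N(C)_2| = 7 (composable pairs)
Total = 3 + 5 + 7 = 15

15


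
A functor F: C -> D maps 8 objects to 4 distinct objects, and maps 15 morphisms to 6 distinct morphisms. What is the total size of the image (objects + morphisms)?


The image of F consists of distinct objects and distinct morphisms.
|Im(F)| on objects = 4
|Im(F)| on morphisms = 6
Total image cardinality = 4 + 6 = 10

10


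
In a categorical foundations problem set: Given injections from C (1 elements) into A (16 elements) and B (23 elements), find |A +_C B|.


The pushout A +_C B identifies the images of C in A and B.
|A +_C B| = |A| + |B| - |C| (for injections).
= 16 + 23 - 1 = 38

38


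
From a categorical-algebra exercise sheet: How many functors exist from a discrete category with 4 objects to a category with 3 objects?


A functor from a discrete category C to D is determined by
where each object maps. Each of the 4 objects of C can map
to any of the 3 objects of D independently.
Number of functors = 3^4 = 81

81


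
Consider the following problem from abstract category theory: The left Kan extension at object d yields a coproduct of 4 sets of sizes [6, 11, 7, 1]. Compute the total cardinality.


Pointwise, the left Kan extension (Lan_F H)(d) is the colimit, indexed
by the comma category (F downarrow d), of H composed with the
projection (F downarrow d) -> C. Here that colimit is given
as a coproduct (disjoint union) of sets, so its cardinality is the
sum of the sizes of the summands.
Coproduct of sets with sizes: 6 + 11 + 7 + 1
= 25

25


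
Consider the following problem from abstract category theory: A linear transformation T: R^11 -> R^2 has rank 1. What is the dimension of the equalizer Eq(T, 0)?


The equalizer of f and the zero map is ker(f).
By the rank-nullity theorem: dim(ker(f)) = dim(domain) - rank(f).
dim(ker(f)) = 11 - 1 = 10

10


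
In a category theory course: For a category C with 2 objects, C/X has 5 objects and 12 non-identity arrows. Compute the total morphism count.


In the slice category C/X, objects are morphisms to X.
Identity morphisms: 5 (one per object of C/X).
Non-identity morphisms: 12.
Total = 5 + 12 = 17

17


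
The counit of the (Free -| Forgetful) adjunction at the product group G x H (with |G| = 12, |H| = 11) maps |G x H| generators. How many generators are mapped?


The counit epsilon_K: F(U(K)) -> K of the Free-Forgetful adjunction
maps |K| generators of F(U(K)) into K. For K = G x H (the product group),
|G x H| = |G| * |H|.
Total generators mapped = 12 * 11 = 132.

132


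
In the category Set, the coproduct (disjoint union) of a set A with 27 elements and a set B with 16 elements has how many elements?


In Set, the coproduct A + B is the disjoint union.
|A + B| = |A| + |B| = 27 + 16 = 43

43


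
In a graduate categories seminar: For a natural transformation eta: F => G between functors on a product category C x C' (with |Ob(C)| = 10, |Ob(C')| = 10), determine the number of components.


A natural transformation eta: F => G assigns one component morphism per
object of the domain category.
The domain is the product category C x C', so
|Ob(C x C')| = |Ob(C)| * |Ob(C')| = 10 * 10 = 100.
Therefore eta has 100 component morphisms.

100


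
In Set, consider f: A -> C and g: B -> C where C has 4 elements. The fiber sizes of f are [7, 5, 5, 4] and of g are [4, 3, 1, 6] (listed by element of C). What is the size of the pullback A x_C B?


The pullback A x_C B consists of pairs (a, b) with f(a) = g(b).
For each element c in C, the fiber product has |f^-1(c)| * |g^-1(c)| elements.
Summing over C: 7 * 4 + 5 * 3 + 5 * 1 + 4 * 6
= 28 + 15 + 5 + 24 = 72

72


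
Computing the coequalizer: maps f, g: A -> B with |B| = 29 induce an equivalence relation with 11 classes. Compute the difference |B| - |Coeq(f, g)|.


The coequalizer Coeq(f, g) = B / ~ has one element per equivalence class.
|B| = 29, |Coeq(f, g)| = 11.
|B| - |Coeq(f, g)| = 29 - 11 = 18.

18


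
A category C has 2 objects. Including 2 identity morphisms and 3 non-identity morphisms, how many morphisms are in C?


Each object has an identity morphism, giving 2 identities.
Adding the 3 non-identity morphisms:
Total = 2 + 3 = 5

5


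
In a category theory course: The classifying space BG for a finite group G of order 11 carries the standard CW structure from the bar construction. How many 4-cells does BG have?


In the bar-construction CW model of BG, the n-cells are indexed by
n-tuples [g_1|...|g_n] of non-identity elements of G (degenerate
simplices with some g_i = e do not contribute cells), so there are
(|G| - 1)^n n-cells.
For dim = 4 with |G| = 11:
cells = (11 - 1)^4 = 10^4 = 10000

10000


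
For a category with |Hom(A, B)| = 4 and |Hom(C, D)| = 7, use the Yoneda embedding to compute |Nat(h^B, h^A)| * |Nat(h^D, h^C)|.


By the Yoneda lemma, Nat(h^B, h^A) is isomorphic to Hom(A, B),
so |Nat(h^B, h^A)| = |Hom(A, B)| and |Nat(h^D, h^C)| = |Hom(C, D)|.
|Hom(A, B)| = 4, |Hom(C, D)| = 7.
|Nat(h^B, h^A) x Nat(h^D, h^C)| = 4 * 7 = 28

28


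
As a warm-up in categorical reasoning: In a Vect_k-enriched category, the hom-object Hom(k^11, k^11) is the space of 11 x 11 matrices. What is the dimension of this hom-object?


In Vect-enriched categories, Hom(k^n, k^m) is the space of m x n matrices.
dim(Hom(k^11, k^11)) = 11 * 11 = 121

121


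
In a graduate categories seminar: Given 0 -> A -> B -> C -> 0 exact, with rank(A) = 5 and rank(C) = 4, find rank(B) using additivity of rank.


For a short exact sequence 0 -> A -> B -> C -> 0,
rank is additive: rank(B) = rank(A) + rank(C).
rank(B) = 5 + 4 = 9

9


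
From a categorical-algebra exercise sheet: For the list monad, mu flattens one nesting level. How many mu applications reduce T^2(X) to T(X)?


Each application of mu: T^2 -> T removes one layer of nesting.
Starting at depth 2 (i.e., T^2(X)), we need to reach T(X).
Number of mu applications = 2 - 1 = 1

1


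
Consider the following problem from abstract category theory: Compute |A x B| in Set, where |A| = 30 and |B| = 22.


In Set, the product A x B is the Cartesian product.
By the universal property, |A x B| = |A| * |B|.
|A x B| = 30 * 22 = 660

660


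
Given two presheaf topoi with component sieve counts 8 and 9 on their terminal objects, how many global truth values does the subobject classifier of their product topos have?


In a product of presheaf topoi E_1 x E_2, the subobject classifier
is Omega = Omega_1 x Omega_2 (componentwise), so
|Omega(top)| = |Omega_1(top_1)| * |Omega_2(top_2)|.
= 8 * 9 = 72.

72


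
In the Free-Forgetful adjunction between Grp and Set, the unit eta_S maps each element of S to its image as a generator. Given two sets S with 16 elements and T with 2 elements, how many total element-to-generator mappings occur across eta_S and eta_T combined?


The unit eta_X: X -> U(F(X)) of the Free-Forgetful adjunction
maps each element of X to a generator of F(X). For X = S + T (disjoint
union in Set), |S + T| = |S| + |T|.
Total mappings = 16 + 2 = 18.

18


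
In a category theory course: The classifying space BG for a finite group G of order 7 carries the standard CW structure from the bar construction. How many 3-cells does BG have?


In the bar-construction CW model of BG, the n-cells are indexed by
n-tuples [g_1|...|g_n] of non-identity elements of G (degenerate
simplices with some g_i = e do not contribute cells), so there are
(|G| - 1)^n n-cells.
For dim = 3 with |G| = 7:
cells = (7 - 1)^3 = 6^3 = 216

216


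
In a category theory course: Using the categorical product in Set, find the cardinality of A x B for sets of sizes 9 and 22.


In Set, the product A x B is the Cartesian product.
By the universal property, |A x B| = |A| * |B|.
|A x B| = 9 * 22 = 198

198


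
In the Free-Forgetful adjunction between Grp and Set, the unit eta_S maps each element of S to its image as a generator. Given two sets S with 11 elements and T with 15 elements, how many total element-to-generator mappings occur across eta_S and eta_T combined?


The unit eta_X: X -> U(F(X)) of the Free-Forgetful adjunction
maps each element of X to a generator of F(X). For X = S + T (disjoint
union in Set), |S + T| = |S| + |T|.
Total mappings = 11 + 15 = 26.

26


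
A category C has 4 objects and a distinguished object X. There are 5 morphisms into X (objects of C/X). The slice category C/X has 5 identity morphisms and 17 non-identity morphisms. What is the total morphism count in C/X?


In the slice category C/X, objects are morphisms to X.
Identity morphisms: 5 (one per object of C/X).
Non-identity morphisms: 17.
Total = 5 + 17 = 22

22


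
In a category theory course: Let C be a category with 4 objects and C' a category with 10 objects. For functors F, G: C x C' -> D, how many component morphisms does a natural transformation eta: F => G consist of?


A natural transformation eta: F => G assigns one component morphism per
object of the domain category.
The domain is the product category C x C', so
|Ob(C x C')| = |Ob(C)| * |Ob(C')| = 4 * 10 = 40.
Therefore eta has 40 component morphisms.

40


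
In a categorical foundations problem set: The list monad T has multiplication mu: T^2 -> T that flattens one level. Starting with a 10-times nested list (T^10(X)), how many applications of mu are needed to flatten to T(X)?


Each application of mu: T^2 -> T removes one layer of nesting.
Starting at depth 10 (i.e., T^10(X)), we need to reach T(X).
Number of mu applications = 10 - 1 = 9

9


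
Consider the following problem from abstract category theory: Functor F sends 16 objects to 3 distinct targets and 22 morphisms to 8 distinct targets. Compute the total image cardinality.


The image of F consists of distinct objects and distinct morphisms.
|Im(F)| on objects = 3
|Im(F)| on morphisms = 8
Total image cardinality = 3 + 8 = 11

11


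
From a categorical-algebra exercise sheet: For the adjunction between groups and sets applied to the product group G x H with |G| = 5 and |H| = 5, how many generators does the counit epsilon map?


The counit epsilon_K: F(U(K)) -> K of the Free-Forgetful adjunction
maps |K| generators of F(U(K)) into K. For K = G x H (the product group),
|G x H| = |G| * |H|.
Total generators mapped = 5 * 5 = 25.

25


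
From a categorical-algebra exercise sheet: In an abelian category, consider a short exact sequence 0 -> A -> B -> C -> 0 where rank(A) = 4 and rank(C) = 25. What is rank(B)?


For a short exact sequence 0 -> A -> B -> C -> 0,
rank is additive: rank(B) = rank(A) + rank(C).
rank(B) = 4 + 25 = 29

29


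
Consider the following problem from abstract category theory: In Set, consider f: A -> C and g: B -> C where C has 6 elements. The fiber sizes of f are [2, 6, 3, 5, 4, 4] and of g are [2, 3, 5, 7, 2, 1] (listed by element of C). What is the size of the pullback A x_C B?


The pullback A x_C B consists of pairs (a, b) with f(a) = g(b).
For each element c in C, the fiber product has |f^-1(c)| * |g^-1(c)| elements.
Summing over C: 2 * 2 + 6 * 3 + 3 * 5 + 5 * 7 + 4 * 2 + 4 * 1
= 4 + 18 + 15 + 35 + 8 + 4 = 84

84


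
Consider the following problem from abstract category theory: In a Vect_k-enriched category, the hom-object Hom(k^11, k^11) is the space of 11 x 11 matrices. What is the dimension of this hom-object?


In Vect-enriched categories, Hom(k^n, k^m) is the space of m x n matrices.
dim(Hom(k^11, k^11)) = 11 * 11 = 121

121


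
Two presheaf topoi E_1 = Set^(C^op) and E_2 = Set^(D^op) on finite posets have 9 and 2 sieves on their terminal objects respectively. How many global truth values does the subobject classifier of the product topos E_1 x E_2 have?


In a product of presheaf topoi E_1 x E_2, the subobject classifier
is Omega = Omega_1 x Omega_2 (componentwise), so
|Omega(top)| = |Omega_1(top_1)| * |Omega_2(top_2)|.
= 9 * 2 = 18.

18


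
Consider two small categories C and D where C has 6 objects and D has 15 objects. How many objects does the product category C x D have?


The product category C x D has objects that are pairs (c, d).
Number of pairs = |Ob(C)| * |Ob(D)| = 6 * 15 = 90

90


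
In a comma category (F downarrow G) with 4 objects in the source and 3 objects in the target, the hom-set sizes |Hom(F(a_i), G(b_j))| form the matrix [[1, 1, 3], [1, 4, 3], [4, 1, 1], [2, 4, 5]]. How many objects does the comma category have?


Objects of (F downarrow G) are triples (a, b, h: F(a)->G(b)).
The count equals the sum of all entries in the hom-matrix.
sum(row 0) = 5
sum(row 1) = 8
sum(row 2) = 6
sum(row 3) = 11
Grand total = 30

30


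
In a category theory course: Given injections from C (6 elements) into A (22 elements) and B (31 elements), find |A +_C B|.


The pushout A +_C B identifies the images of C in A and B.
|A +_C B| = |A| + |B| - |C| (for injections).
= 22 + 31 - 6 = 47

47


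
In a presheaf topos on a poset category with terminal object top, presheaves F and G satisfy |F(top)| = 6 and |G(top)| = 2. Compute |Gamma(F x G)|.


Global sections of a presheaf on a poset with terminal top satisfy
Gamma(H) ~ H(top). Presheaves admit pointwise products, so
(F x G)(top) = F(top) x G(top) (Cartesian product).
|Gamma(F x G)| = |F(top)| * |G(top)| = 6 * 2 = 12.

12


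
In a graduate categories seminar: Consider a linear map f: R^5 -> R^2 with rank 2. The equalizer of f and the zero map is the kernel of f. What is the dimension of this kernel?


The equalizer of f and the zero map is ker(f).
By the rank-nullity theorem: dim(ker(f)) = dim(domain) - rank(f).
dim(ker(f)) = 5 - 2 = 3

3


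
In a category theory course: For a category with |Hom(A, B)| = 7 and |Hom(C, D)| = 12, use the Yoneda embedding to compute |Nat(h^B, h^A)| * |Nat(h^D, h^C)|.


By the Yoneda lemma, Nat(h^B, h^A) is isomorphic to Hom(A, B),
so |Nat(h^B, h^A)| = |Hom(A, B)| and |Nat(h^D, h^C)| = |Hom(C, D)|.
|Hom(A, B)| = 7, |Hom(C, D)| = 12.
|Nat(h^B, h^A) x Nat(h^D, h^C)| = 7 * 12 = 84

84


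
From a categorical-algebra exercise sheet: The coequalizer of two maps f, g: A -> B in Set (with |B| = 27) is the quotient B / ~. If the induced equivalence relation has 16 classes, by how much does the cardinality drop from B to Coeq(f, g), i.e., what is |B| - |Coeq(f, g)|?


The coequalizer Coeq(f, g) = B / ~ has one element per equivalence class.
|B| = 27, |Coeq(f, g)| = 16.
|B| - |Coeq(f, g)| = 27 - 16 = 11.

11


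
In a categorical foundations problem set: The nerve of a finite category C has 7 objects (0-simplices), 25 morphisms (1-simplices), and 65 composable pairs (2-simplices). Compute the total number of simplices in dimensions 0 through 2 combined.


The 2-skeleton of the nerve N(C) consists of simplices in dimensions 0, 1, 2:
  |N(C)_0| = 7 (objects)
  |N(C)_1| = 25 (morphisms)
  |N(C)_2| = 65 (composable pairs)
Total = 7 + 25 + 65 = 97

97


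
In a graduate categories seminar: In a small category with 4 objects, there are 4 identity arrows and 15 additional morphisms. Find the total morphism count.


Each object has an identity morphism, giving 4 identities.
Adding the 15 non-identity morphisms:
Total = 4 + 15 = 19

19


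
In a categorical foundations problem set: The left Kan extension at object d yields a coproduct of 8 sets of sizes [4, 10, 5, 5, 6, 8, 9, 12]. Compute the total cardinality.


Pointwise, the left Kan extension (Lan_F H)(d) is the colimit, indexed
by the comma category (F downarrow d), of H composed with the
projection (F downarrow d) -> C. Here that colimit is given
as a coproduct (disjoint union) of sets, so its cardinality is the
sum of the sizes of the summands.
Coproduct of sets with sizes: 4 + 10 + 5 + 5 + 6 + 8 + 9 + 12
= 59

59


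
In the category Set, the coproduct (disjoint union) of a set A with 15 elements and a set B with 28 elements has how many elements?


In Set, the coproduct A + B is the disjoint union.
|A + B| = |A| + |B| = 15 + 28 = 43

43


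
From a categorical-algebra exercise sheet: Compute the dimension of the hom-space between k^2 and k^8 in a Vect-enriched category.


In Vect-enriched categories, Hom(k^n, k^m) is the space of m x n matrices.
dim(Hom(k^2, k^8)) = 8 * 2 = 16

16


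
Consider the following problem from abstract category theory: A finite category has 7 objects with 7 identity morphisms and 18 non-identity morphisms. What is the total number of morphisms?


Each object has an identity morphism, giving 7 identities.
Adding the 18 non-identity morphisms:
Total = 7 + 18 = 25

25


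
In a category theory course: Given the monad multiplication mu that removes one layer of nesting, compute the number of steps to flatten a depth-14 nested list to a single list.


Each application of mu: T^2 -> T removes one layer of nesting.
Starting at depth 14 (i.e., T^14(X)), we need to reach T(X).
Number of mu applications = 14 - 1 = 13

13


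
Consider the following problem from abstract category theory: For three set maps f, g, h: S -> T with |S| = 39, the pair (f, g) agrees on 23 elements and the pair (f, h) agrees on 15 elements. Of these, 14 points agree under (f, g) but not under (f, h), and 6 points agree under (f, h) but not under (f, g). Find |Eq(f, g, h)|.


Eq(f, g, h) is the triple-agreement set: points in S where all three
maps take the same value. Using inclusion-exclusion on the pairwise data:
Pair (f, g) agrees on 23 points; pair (f, h) on 15 points.
Points agreeing under (f, g) but not (f, h) = 14; under (f, h) but not (f, g) = 6.
Triple-agreement = agreement-in-(f, g) minus points that agree under (f, g) but not (f, h):
|Eq(f, g, h)| = 23 - 14 = 9
(cross-check via (f, h): 15 - 6 = 9.)

9


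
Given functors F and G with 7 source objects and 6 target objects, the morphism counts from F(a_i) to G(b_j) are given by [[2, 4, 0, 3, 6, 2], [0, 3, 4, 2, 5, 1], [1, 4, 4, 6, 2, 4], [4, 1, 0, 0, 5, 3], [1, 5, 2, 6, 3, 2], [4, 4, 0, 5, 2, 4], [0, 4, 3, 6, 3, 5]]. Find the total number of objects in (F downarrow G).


Objects of (F downarrow G) are triples (a, b, h: F(a)->G(b)).
The count equals the sum of all entries in the hom-matrix.
sum(row 0) = 17
sum(row 1) = 15
sum(row 2) = 21
sum(row 3) = 13
sum(row 4) = 19
sum(row 5) = 19
sum(row 6) = 21
Grand total = 125

125


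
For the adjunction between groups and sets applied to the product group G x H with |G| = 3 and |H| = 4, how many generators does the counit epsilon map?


The counit epsilon_K: F(U(K)) -> K of the Free-Forgetful adjunction
maps |K| generators of F(U(K)) into K. For K = G x H (the product group),
|G x H| = |G| * |H|.
Total generators mapped = 3 * 4 = 12.

12


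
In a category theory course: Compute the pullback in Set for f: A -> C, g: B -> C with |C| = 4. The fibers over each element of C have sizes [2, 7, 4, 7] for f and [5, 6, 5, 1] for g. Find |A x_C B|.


The pullback A x_C B consists of pairs (a, b) with f(a) = g(b).
For each element c in C, the fiber product has |f^-1(c)| * |g^-1(c)| elements.
Summing over C: 2 * 5 + 7 * 6 + 4 * 5 + 7 * 1
= 10 + 42 + 20 + 7 = 79

79


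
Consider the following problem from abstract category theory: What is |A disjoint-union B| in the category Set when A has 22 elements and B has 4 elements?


In Set, the coproduct A + B is the disjoint union.
|A + B| = |A| + |B| = 22 + 4 = 26

26


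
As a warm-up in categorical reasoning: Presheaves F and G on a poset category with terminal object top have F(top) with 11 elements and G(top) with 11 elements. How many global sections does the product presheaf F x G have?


Global sections of a presheaf on a poset with terminal top satisfy
Gamma(H) ~ H(top). Presheaves admit pointwise products, so
(F x G)(top) = F(top) x G(top) (Cartesian product).
|Gamma(F x G)| = |F(top)| * |G(top)| = 11 * 11 = 121.

121


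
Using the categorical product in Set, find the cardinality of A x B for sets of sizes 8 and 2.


In Set, the product A x B is the Cartesian product.
By the universal property, |A x B| = |A| * |B|.
|A x B| = 8 * 2 = 16

16


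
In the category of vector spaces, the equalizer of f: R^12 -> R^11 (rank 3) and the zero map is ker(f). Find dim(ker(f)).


The equalizer of f and the zero map is ker(f).
By the rank-nullity theorem: dim(ker(f)) = dim(domain) - rank(f).
dim(ker(f)) = 12 - 3 = 9

9


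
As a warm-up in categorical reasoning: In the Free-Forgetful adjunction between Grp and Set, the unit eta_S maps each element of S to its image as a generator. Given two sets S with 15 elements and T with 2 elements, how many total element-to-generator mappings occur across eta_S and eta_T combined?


The unit eta_X: X -> U(F(X)) of the Free-Forgetful adjunction
maps each element of X to a generator of F(X). For X = S + T (disjoint
union in Set), |S + T| = |S| + |T|.
Total mappings = 15 + 2 = 17.

17


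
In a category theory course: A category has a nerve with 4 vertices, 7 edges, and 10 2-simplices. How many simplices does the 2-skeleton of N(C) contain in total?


The 2-skeleton of the nerve N(C) consists of simplices in dimensions 0, 1, 2:
  |N(C)_0| = 4 (objects)
  |N(C)_1| = 7 (morphisms)
  |N(C)_2| = 10 (composable pairs)
Total = 4 + 7 + 10 = 21

21


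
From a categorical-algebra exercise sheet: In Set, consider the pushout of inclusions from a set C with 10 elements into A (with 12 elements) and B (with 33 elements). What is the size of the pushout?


The pushout A +_C B identifies the images of C in A and B.
|A +_C B| = |A| + |B| - |C| (for injections).
= 12 + 33 - 10 = 35

35


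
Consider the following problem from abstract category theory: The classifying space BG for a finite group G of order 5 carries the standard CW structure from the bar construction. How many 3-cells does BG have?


In the bar-construction CW model of BG, the n-cells are indexed by
n-tuples [g_1|...|g_n] of non-identity elements of G (degenerate
simplices with some g_i = e do not contribute cells), so there are
(|G| - 1)^n n-cells.
For dim = 3 with |G| = 5:
cells = (5 - 1)^3 = 4^3 = 64

64


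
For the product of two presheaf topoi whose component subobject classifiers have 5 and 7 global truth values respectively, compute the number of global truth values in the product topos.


In a product of presheaf topoi E_1 x E_2, the subobject classifier
is Omega = Omega_1 x Omega_2 (componentwise), so
|Omega(top)| = |Omega_1(top_1)| * |Omega_2(top_2)|.
= 5 * 7 = 35.

35


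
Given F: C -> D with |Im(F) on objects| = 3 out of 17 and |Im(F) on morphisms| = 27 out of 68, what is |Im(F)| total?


The image of F consists of distinct objects and distinct morphisms.
|Im(F)| on objects = 3
|Im(F)| on morphisms = 27
Total image cardinality = 3 + 27 = 30

30


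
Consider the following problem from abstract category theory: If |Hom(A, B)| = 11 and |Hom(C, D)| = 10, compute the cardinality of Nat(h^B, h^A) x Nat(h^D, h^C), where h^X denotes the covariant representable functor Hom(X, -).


By the Yoneda lemma, Nat(h^B, h^A) is isomorphic to Hom(A, B),
so |Nat(h^B, h^A)| = |Hom(A, B)| and |Nat(h^D, h^C)| = |Hom(C, D)|.
|Hom(A, B)| = 11, |Hom(C, D)| = 10.
|Nat(h^B, h^A) x Nat(h^D, h^C)| = 11 * 10 = 110

110


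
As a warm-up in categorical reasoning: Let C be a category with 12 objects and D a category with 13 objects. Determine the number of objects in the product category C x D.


The product category C x D has objects that are pairs (c, d).
Number of pairs = |Ob(C)| * |Ob(D)| = 12 * 13 = 156

156


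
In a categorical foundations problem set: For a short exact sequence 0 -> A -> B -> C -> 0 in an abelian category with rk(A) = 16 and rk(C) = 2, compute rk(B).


For a short exact sequence 0 -> A -> B -> C -> 0,
rank is additive: rank(B) = rank(A) + rank(C).
rank(B) = 16 + 2 = 18

18


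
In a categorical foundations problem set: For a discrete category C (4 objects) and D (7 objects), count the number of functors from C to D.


A functor from a discrete category C to D is determined by
where each object maps. Each of the 4 objects of C can map
to any of the 7 objects of D independently.
Number of functors = 7^4 = 2401

2401


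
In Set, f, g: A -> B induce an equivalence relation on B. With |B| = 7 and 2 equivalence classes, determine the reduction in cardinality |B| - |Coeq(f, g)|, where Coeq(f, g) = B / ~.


The coequalizer Coeq(f, g) = B / ~ has one element per equivalence class.
|B| = 7, |Coeq(f, g)| = 2.
|B| - |Coeq(f, g)| = 7 - 2 = 5.

5


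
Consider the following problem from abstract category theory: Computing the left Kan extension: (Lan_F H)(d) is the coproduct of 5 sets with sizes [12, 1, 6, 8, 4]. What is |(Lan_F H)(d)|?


Pointwise, the left Kan extension (Lan_F H)(d) is the colimit, indexed
by the comma category (F downarrow d), of H composed with the
projection (F downarrow d) -> C. Here that colimit is given
as a coproduct (disjoint union) of sets, so its cardinality is the
sum of the sizes of the summands.
Coproduct of sets with sizes: 12 + 1 + 6 + 8 + 4
= 31

31


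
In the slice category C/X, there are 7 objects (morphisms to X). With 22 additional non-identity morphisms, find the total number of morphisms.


In the slice category C/X, objects are morphisms to X.
Identity morphisms: 7 (one per object of C/X).
Non-identity morphisms: 22.
Total = 7 + 22 = 29

29


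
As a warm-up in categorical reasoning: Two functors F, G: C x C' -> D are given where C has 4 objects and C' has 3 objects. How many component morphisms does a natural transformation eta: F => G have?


A natural transformation eta: F => G assigns one component morphism per
object of the domain category.
The domain is the product category C x C', so
|Ob(C x C')| = |Ob(C)| * |Ob(C')| = 4 * 3 = 12.
Therefore eta has 12 component morphisms.

12


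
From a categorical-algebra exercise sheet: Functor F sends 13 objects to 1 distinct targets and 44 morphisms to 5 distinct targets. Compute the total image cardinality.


The image of F consists of distinct objects and distinct morphisms.
|Im(F)| on objects = 1
|Im(F)| on morphisms = 5
Total image cardinality = 1 + 5 = 6

6


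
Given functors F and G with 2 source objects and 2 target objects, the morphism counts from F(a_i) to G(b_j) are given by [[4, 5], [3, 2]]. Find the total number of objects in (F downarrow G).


Objects of (F downarrow G) are triples (a, b, h: F(a)->G(b)).
The count equals the sum of all entries in the hom-matrix.
sum(row 0) = 9
sum(row 1) = 5
Grand total = 14

14


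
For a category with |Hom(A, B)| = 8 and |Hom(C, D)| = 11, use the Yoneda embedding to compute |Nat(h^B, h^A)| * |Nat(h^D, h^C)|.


By the Yoneda lemma, Nat(h^B, h^A) is isomorphic to Hom(A, B),
so |Nat(h^B, h^A)| = |Hom(A, B)| and |Nat(h^D, h^C)| = |Hom(C, D)|.
|Hom(A, B)| = 8, |Hom(C, D)| = 11.
|Nat(h^B, h^A) x Nat(h^D, h^C)| = 8 * 11 = 88

88


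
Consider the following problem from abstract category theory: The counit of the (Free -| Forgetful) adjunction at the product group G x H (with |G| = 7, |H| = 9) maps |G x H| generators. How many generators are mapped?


The counit epsilon_K: F(U(K)) -> K of the Free-Forgetful adjunction
maps |K| generators of F(U(K)) into K. For K = G x H (the product group),
|G x H| = |G| * |H|.
Total generators mapped = 7 * 9 = 63.

63


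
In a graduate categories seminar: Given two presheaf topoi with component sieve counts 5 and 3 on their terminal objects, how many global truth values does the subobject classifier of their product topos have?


In a product of presheaf topoi E_1 x E_2, the subobject classifier
is Omega = Omega_1 x Omega_2 (componentwise), so
|Omega(top)| = |Omega_1(top_1)| * |Omega_2(top_2)|.
= 5 * 3 = 15.

15


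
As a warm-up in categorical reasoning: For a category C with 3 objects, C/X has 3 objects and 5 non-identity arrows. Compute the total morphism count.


In the slice category C/X, objects are morphisms to X.
Identity morphisms: 3 (one per object of C/X).
Non-identity morphisms: 5.
Total = 3 + 5 = 8

8


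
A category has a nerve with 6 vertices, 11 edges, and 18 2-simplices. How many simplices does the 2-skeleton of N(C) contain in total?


The 2-skeleton of the nerve N(C) consists of simplices in dimensions 0, 1, 2:
  |N(C)_0| = 6 (objects)
  |N(C)_1| = 11 (morphisms)
  |N(C)_2| = 18 (composable pairs)
Total = 6 + 11 + 18 = 35

35


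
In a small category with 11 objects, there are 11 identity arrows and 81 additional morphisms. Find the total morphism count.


Each object has an identity morphism, giving 11 identities.
Adding the 81 non-identity morphisms:
Total = 11 + 81 = 92

92


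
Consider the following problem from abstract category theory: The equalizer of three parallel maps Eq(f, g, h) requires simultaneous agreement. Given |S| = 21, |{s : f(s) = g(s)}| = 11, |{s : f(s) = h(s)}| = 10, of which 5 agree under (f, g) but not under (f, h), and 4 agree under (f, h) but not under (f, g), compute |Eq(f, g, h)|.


Eq(f, g, h) is the triple-agreement set: points in S where all three
maps take the same value. Using inclusion-exclusion on the pairwise data:
Pair (f, g) agrees on 11 points; pair (f, h) on 10 points.
Points agreeing under (f, g) but not (f, h) = 5; under (f, h) but not (f, g) = 4.
Triple-agreement = agreement-in-(f, g) minus points that agree under (f, g) but not (f, h):
|Eq(f, g, h)| = 11 - 5 = 6
(cross-check via (f, h): 10 - 4 = 6.)

6


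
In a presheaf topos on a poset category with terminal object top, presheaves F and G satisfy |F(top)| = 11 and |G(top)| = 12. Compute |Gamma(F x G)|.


Global sections of a presheaf on a poset with terminal top satisfy
Gamma(H) ~ H(top). Presheaves admit pointwise products, so
(F x G)(top) = F(top) x G(top) (Cartesian product).
|Gamma(F x G)| = |F(top)| * |G(top)| = 11 * 12 = 132.

132


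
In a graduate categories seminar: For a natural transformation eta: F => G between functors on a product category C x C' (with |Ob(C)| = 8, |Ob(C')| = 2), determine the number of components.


A natural transformation eta: F => G assigns one component morphism per
object of the domain category.
The domain is the product category C x C', so
|Ob(C x C')| = |Ob(C)| * |Ob(C')| = 8 * 2 = 16.
Therefore eta has 16 component morphisms.

16


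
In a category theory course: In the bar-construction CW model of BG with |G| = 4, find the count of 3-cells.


In the bar-construction CW model of BG, the n-cells are indexed by
n-tuples [g_1|...|g_n] of non-identity elements of G (degenerate
simplices with some g_i = e do not contribute cells), so there are
(|G| - 1)^n n-cells.
For dim = 3 with |G| = 4:
cells = (4 - 1)^3 = 3^3 = 27

27


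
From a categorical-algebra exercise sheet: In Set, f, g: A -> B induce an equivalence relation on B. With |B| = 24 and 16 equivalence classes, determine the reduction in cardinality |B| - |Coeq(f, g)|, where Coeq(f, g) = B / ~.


The coequalizer Coeq(f, g) = B / ~ has one element per equivalence class.
|B| = 24, |Coeq(f, g)| = 16.
|B| - |Coeq(f, g)| = 24 - 16 = 8.

8


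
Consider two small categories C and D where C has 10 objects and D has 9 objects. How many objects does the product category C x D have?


The product category C x D has objects that are pairs (c, d).
Number of pairs = |Ob(C)| * |Ob(D)| = 10 * 9 = 90

90


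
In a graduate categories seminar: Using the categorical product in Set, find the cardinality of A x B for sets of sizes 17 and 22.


In Set, the product A x B is the Cartesian product.
By the universal property, |A x B| = |A| * |B|.
|A x B| = 17 * 22 = 374

374


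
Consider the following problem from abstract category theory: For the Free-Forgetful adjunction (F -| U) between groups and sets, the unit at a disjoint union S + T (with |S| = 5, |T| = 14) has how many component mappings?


The unit eta_X: X -> U(F(X)) of the Free-Forgetful adjunction
maps each element of X to a generator of F(X). For X = S + T (disjoint
union in Set), |S + T| = |S| + |T|.
Total mappings = 5 + 14 = 19.

19


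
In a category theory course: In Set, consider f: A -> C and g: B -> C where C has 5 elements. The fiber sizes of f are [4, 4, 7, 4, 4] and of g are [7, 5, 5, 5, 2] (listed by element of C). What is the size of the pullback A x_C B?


The pullback A x_C B consists of pairs (a, b) with f(a) = g(b).
For each element c in C, the fiber product has |f^-1(c)| * |g^-1(c)| elements.
Summing over C: 4 * 7 + 4 * 5 + 7 * 5 + 4 * 5 + 4 * 2
= 28 + 20 + 35 + 20 + 8 = 111

111


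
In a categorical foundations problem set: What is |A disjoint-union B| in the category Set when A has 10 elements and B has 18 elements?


In Set, the coproduct A + B is the disjoint union.
|A + B| = |A| + |B| = 10 + 18 = 28

28


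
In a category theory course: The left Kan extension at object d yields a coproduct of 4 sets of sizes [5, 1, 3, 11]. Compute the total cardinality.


Pointwise, the left Kan extension (Lan_F H)(d) is the colimit, indexed
by the comma category (F downarrow d), of H composed with the
projection (F downarrow d) -> C. Here that colimit is given
as a coproduct (disjoint union) of sets, so its cardinality is the
sum of the sizes of the summands.
Coproduct of sets with sizes: 5 + 1 + 3 + 11
= 20

20


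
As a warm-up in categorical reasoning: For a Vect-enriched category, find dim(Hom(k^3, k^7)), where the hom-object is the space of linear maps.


In Vect-enriched categories, Hom(k^n, k^m) is the space of m x n matrices.
dim(Hom(k^3, k^7)) = 7 * 3 = 21

21


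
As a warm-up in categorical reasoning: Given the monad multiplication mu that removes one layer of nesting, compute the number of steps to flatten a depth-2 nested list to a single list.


Each application of mu: T^2 -> T removes one layer of nesting.
Starting at depth 2 (i.e., T^2(X)), we need to reach T(X).
Number of mu applications = 2 - 1 = 1

1


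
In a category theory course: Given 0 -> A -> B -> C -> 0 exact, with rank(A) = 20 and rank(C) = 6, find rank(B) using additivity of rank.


For a short exact sequence 0 -> A -> B -> C -> 0,
rank is additive: rank(B) = rank(A) + rank(C).
rank(B) = 20 + 6 = 26

26


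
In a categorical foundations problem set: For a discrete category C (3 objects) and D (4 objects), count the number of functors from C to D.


A functor from a discrete category C to D is determined by
where each object maps. Each of the 3 objects of C can map
to any of the 4 objects of D independently.
Number of functors = 4^3 = 64

64


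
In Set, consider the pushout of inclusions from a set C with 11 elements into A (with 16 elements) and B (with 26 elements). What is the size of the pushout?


The pushout A +_C B identifies the images of C in A and B.
|A +_C B| = |A| + |B| - |C| (for injections).
= 16 + 26 - 11 = 31

31
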